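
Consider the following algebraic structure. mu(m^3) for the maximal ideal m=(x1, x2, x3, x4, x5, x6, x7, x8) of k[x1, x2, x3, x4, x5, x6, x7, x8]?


Graded Nakayama: mu(m^d) = dim_k (m^d/m^(d+1)) = #degree-3 monomials in 8 vars
C(n+d-1,d)=C(10,3)=120


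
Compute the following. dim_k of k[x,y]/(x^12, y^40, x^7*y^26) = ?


k[x,y]/I, I = (x^12, y^40, x^7*y^26)
Rect: 12x40=480. Corner: (12-7)x(40-26)=70.
dim = 480-70 = 410


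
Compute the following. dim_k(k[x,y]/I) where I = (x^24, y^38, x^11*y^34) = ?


k[x,y]/I, I = (x^24, y^38, x^11*y^34)
Rect: 24x38=912. Corner: (24-11)x(38-34)=52.
dim = 912-52 = 860


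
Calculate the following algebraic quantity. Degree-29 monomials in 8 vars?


C(d+n-1,n-1)=C(36,7)=8347680


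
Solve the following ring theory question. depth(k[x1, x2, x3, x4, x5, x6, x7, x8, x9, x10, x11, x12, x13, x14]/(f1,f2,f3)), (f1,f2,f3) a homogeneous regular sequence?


depth(R)=14
depth(R/I)=14-3=11


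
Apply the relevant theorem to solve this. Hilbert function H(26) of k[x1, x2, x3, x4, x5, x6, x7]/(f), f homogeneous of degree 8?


C(32,6)-C(24,6)=906192-134596=771596


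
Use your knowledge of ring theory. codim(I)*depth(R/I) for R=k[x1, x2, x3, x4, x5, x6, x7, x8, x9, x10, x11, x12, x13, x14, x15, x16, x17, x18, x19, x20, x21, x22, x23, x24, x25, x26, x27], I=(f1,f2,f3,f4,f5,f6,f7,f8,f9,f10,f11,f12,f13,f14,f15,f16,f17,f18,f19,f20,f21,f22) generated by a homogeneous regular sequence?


codim=22, depth=dim(R/I)=27-22=5
Product=22*5=110


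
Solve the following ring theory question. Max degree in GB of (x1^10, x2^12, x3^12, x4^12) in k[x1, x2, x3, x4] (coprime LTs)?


Pure powers, coprime LTs => already GB.
Degrees: 10, 12, 12, 12
Max=12


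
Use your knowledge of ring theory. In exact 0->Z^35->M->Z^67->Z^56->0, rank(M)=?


Alt sum=0:
(-1)^0*35 + (-1)^1*? + (-1)^2*67 + (-1)^3*56=0
rank(M)=46


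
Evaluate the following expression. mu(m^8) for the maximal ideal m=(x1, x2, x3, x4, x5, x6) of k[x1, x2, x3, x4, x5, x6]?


Graded Nakayama: mu(m^d) = dim_k (m^d/m^(d+1)) = #degree-8 monomials in 6 vars
C(n+d-1,d)=C(13,8)=1287


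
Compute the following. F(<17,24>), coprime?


gcd(17,24)=1 => F=ab-a-b=17*24-17-24=408-41=367


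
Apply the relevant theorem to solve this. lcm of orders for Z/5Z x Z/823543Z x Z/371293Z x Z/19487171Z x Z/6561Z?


Exponent = lcm of the cyclic orders; pairwise coprime => product.
5^1*7^7*13^5*11^7*3^8=5*823543*371293*19487171*6561=195475296179431148725845


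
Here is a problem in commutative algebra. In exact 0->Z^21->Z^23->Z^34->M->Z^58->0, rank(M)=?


Alt sum=0:
(-1)^0*21 + (-1)^1*23 + (-1)^2*34 + (-1)^3*? + (-1)^4*58=0
rank(M)=90


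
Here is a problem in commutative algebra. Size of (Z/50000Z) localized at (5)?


5-primary part: 50000=5^5*16
Size=5^5=3125


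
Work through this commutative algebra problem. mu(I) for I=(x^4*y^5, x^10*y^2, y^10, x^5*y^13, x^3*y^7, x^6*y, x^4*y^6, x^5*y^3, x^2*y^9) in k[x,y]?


Remove redundant (divisible by others).
x^4*y^6 redundant.
x^10*y^2 redundant.
x^5*y^13 redundant.
Min: x^6*y, x^5*y^3, x^4*y^5, x^3*y^7, x^2*y^9, y^10
Count=6


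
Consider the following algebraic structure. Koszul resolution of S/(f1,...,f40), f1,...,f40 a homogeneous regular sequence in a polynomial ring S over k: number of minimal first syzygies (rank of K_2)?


Regular sequence => Koszul complex is the minimal free resolution.
Syz_1 minimally generated by Koszul relations f_i*e_j - f_j*e_i (i<j): mu(Syz_1) = beta_2 = C(m,2) = m(m-1)/2
m=40
40*39/2 = 780


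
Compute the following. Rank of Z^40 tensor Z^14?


rank(M(x)N) = rank(M)*rank(N)
40*14 = 560


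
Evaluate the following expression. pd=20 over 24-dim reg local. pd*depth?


pd+depth=24
depth=24-20=4
pd*depth=20*4=80


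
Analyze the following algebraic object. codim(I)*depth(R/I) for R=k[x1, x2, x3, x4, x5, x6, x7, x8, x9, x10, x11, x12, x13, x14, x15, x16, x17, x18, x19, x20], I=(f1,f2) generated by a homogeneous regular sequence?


codim=2, depth=dim(R/I)=20-2=18
Product=2*18=36


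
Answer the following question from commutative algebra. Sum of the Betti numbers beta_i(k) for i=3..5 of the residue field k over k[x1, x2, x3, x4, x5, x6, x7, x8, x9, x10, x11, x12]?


Koszul resolution: beta_i(k)=C(n,i), n=12
C(12,3)=220, C(12,4)=495, C(12,5)=792
Sum=1507


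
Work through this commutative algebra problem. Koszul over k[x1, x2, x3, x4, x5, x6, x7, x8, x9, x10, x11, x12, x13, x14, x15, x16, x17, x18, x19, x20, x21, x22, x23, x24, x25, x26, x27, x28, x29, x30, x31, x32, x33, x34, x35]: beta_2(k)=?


C(n,i)=C(35,2)=595


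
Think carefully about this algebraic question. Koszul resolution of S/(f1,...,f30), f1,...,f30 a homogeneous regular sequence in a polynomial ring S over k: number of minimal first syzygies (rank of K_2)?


Regular sequence => Koszul complex is the minimal free resolution.
Syz_1 minimally generated by Koszul relations f_i*e_j - f_j*e_i (i<j): mu(Syz_1) = beta_2 = C(m,2) = m(m-1)/2
m=30
30*29/2 = 435


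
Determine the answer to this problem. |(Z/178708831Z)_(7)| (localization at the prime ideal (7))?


7-primary part: 178708831=7^8*31
Size=7^8=5764801


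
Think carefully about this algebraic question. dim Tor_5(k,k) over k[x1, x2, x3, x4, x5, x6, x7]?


Koszul: C(n,i)=C(7,5)=21


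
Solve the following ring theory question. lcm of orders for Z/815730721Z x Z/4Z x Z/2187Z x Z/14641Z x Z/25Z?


Exponent = lcm of the cyclic orders; pairwise coprime => product.
13^8*2^2*3^7*11^4*5^2=815730721*4*2187*14641*25=2611958919423410700


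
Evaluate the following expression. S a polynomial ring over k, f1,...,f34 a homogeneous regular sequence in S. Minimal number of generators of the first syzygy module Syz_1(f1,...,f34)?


Regular sequence => Koszul complex is the minimal free resolution.
Syz_1 minimally generated by Koszul relations f_i*e_j - f_j*e_i (i<j): mu(Syz_1) = beta_2 = C(m,2) = m(m-1)/2
m=34
34*33/2 = 561


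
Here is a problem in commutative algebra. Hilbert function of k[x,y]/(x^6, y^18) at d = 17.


k[x,y], I = (x^6, y^18), d = 17
Need i < 6 and d-i < 18.
Range: 0 <= i <= 5.
H(17) = 6


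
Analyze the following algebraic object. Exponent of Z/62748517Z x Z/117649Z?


Exponent = lcm of the cyclic orders; pairwise coprime => product.
13^7*7^6=62748517*117649=7382300276533


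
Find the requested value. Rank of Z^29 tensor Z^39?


rank(M(x)N) = rank(M)*rank(N)
29*39 = 1131


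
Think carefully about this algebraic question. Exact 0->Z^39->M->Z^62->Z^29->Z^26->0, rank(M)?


Alt sum=0:
(-1)^0*39 + (-1)^1*? + (-1)^2*62 + (-1)^3*29 + (-1)^4*26=0
rank(M)=98


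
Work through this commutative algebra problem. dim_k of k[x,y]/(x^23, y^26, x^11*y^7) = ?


k[x,y]/I, I = (x^23, y^26, x^11*y^7)
Rect: 23x26=598. Corner: (23-11)x(26-7)=228.
dim = 598-228 = 370


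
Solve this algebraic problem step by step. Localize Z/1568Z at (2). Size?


2-primary part: 1568=2^5*49
Size=2^5=32


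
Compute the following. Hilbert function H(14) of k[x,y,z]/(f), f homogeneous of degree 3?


C(16,2)-C(13,2)=120-78=42


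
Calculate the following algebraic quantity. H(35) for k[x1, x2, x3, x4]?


C(d+n-1,n-1)=C(38,3)=8436


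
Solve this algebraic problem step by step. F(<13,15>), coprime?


gcd(13,15)=1 => F=ab-a-b=13*15-13-15=195-28=167


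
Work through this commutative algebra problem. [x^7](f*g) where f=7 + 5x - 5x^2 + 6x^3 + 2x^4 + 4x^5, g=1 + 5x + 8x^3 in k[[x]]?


[x^7] = sum a_i*b_j, i+j=7
  2*8=16
Sum=16


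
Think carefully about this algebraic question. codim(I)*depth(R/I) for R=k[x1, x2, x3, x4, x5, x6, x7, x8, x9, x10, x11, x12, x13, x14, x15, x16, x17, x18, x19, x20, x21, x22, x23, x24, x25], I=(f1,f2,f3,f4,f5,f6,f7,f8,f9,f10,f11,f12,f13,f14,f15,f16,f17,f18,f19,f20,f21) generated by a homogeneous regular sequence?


codim=21, depth=dim(R/I)=25-21=4
Product=21*4=84


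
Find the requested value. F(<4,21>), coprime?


gcd(4,21)=1 => F=ab-a-b=4*21-4-21=84-25=59


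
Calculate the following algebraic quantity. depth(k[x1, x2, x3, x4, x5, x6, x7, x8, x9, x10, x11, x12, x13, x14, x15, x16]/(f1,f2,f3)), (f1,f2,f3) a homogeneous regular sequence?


depth(R)=16
depth(R/I)=16-3=13


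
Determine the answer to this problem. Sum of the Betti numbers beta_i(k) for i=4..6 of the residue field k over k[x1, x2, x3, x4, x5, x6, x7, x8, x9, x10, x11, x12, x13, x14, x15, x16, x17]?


Koszul resolution: beta_i(k)=C(n,i), n=17
C(17,4)=2380, C(17,5)=6188, C(17,6)=12376
Sum=20944


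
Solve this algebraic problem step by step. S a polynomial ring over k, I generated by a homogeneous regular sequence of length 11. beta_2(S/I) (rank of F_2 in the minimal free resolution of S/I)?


Regular sequence => Koszul complex is the minimal free resolution.
Syz_1 minimally generated by Koszul relations f_i*e_j - f_j*e_i (i<j): mu(Syz_1) = beta_2 = C(m,2) = m(m-1)/2
m=11
11*10/2 = 55


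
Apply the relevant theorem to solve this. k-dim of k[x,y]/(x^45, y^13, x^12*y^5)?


k[x,y]/I, I = (x^45, y^13, x^12*y^5)
Rect: 45x13=585. Corner: (45-12)x(13-5)=264.
dim = 585-264 = 321


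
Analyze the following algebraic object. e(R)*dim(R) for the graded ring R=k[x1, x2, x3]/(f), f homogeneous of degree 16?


e(R)=deg(f)=16, dim(R)=3-1=2
e*dim=16*2=32


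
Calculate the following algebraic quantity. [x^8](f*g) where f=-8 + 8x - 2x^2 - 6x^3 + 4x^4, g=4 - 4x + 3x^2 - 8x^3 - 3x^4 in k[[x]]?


[x^8] = sum a_i*b_j, i+j=8
  4*-3=-12
Sum=-12


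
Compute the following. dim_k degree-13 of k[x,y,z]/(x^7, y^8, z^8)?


Need i<7, j<8, k<8 with i+j+k=13.
For each i, j ranges over max(0,13-i-7)..min(7,13-i):
  i=0: j in [6,7] -> 2
  i=1: j in [5,7] -> 3
  i=2: j in [4,7] -> 4
  i=3: j in [3,7] -> 5
  i=4: j in [2,7] -> 6
  i=5: j in [1,7] -> 7
  i=6: j in [0,7] -> 8
H(13) = 2+3+4+5+6+7+8 = 35


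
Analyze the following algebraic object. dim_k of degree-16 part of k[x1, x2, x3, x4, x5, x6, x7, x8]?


C(d+n-1,n-1)=C(23,7)=245157


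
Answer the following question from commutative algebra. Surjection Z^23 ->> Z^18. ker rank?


rank(ker) = 23-18 = 5


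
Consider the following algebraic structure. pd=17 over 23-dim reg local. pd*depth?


pd+depth=23
depth=23-17=6
pd*depth=17*6=102


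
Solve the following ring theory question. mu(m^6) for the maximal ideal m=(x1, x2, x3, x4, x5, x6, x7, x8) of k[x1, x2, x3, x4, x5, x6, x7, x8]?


Graded Nakayama: mu(m^d) = dim_k (m^d/m^(d+1)) = #degree-6 monomials in 8 vars
C(n+d-1,d)=C(13,6)=1716


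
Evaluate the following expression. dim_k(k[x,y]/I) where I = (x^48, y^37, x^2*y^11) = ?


k[x,y]/I, I = (x^48, y^37, x^2*y^11)
Rect: 48x37=1776. Corner: (48-2)x(37-11)=1196.
dim = 1776-1196 = 580


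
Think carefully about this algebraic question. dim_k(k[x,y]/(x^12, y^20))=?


Basis: x^i*y^j, i<12, j<20
12*20=240


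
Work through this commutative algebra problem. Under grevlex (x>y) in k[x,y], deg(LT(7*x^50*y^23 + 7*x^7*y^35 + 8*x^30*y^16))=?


LT: 7*x^50*y^23
deg_x=50, deg_y=23
Total=50+23=73


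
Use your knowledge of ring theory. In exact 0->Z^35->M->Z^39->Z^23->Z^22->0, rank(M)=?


Alt sum=0:
(-1)^0*35 + (-1)^1*? + (-1)^2*39 + (-1)^3*23 + (-1)^4*22=0
rank(M)=73


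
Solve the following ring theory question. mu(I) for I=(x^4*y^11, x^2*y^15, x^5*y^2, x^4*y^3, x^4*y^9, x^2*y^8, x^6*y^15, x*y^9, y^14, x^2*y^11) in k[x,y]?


Remove redundant (divisible by others).
x^2*y^11 redundant.
x^6*y^15 redundant.
x^2*y^15 redundant.
x^4*y^9 redundant.
x^4*y^11 redundant.
Min: x^5*y^2, x^4*y^3, x^2*y^8, x*y^9, y^14
Count=5


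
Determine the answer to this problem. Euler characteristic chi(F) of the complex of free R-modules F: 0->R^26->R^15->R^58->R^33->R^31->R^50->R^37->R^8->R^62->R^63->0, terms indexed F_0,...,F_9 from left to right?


chi = sum (-1)^i * rank:
(-1)^0*26=26
(-1)^1*15=-15
(-1)^2*58=58
(-1)^3*33=-33
(-1)^4*31=31
(-1)^5*50=-50
(-1)^6*37=37
(-1)^7*8=-8
(-1)^8*62=62
(-1)^9*63=-63
chi=45


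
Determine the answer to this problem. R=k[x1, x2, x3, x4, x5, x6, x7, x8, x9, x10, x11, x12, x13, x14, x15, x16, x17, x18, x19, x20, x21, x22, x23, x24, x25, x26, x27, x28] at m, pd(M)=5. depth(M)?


pd+depth=depth(R)=28
depth=28-5=23


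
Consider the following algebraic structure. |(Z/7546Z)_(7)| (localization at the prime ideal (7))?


7-primary part: 7546=7^3*22
Size=7^3=343


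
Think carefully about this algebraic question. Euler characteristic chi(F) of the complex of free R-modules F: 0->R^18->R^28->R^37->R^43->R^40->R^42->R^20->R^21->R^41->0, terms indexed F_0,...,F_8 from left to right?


chi = sum (-1)^i * rank:
(-1)^0*18=18
(-1)^1*28=-28
(-1)^2*37=37
(-1)^3*43=-43
(-1)^4*40=40
(-1)^5*42=-42
(-1)^6*20=20
(-1)^7*21=-21
(-1)^8*41=41
chi=22


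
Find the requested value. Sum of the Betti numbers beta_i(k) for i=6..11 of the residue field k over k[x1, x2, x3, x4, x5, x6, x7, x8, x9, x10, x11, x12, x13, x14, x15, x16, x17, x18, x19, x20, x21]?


Koszul resolution: beta_i(k)=C(n,i), n=21
C(21,6)=54264, C(21,7)=116280, C(21,8)=203490, C(21,9)=293930, C(21,10)=352716, C(21,11)=352716
Sum=1373396


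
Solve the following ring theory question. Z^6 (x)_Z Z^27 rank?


rank(M(x)N) = rank(M)*rank(N)
6*27 = 162


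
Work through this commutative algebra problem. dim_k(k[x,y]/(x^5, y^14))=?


Basis: x^i*y^j, i<5, j<14
5*14=70


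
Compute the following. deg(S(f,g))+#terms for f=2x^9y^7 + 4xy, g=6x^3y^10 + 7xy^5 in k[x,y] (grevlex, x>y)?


LT(f)=2x^9y^7, LT(g)=6x^3y^10
lcm(LM)=x^9y^10
S(f,g) (scaled by 12 to clear denominators) = 6y^3*f - 2x^6*g = -14x^7y^5 + 24xy^4
2 terms, deg 12.
12+2=14


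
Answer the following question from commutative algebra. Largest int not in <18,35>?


gcd(18,35)=1 => F=ab-a-b=18*35-18-35=630-53=577


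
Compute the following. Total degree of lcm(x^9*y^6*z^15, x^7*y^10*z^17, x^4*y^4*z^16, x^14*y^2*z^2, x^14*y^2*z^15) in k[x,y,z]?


lcm = componentwise max:
x: max(9,7,4,14,14)=14
y: max(6,10,4,2,2)=10
z: max(15,17,16,2,15)=17
Total=14+10+17=41


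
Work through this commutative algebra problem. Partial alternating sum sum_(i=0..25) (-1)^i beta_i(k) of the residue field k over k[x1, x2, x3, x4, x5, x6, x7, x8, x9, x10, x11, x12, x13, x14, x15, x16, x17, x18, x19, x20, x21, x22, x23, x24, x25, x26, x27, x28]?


Koszul resolution: beta_i(k)=C(n,i), n=28
sum_(i=0..p) (-1)^i C(n,i) = (-1)^p C(n-1,p)
(-1)^25*C(27,25) = (-1)^25*351 = -351


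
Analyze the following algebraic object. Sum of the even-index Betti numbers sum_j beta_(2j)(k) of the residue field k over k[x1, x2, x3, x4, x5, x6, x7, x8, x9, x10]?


Koszul resolution: beta_i(k)=C(n,i), n=10
sum_even C(10,i) = 2^(n-1) = 2^9 = 512


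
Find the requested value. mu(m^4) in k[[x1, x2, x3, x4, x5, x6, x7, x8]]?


C(n+d-1,d)=C(11,4)=330


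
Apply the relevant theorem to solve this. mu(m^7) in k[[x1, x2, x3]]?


C(n+d-1,d)=C(9,7)=36


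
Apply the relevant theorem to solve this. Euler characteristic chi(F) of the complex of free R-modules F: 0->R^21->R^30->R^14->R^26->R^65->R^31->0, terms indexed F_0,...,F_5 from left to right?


chi = sum (-1)^i * rank:
(-1)^0*21=21
(-1)^1*30=-30
(-1)^2*14=14
(-1)^3*26=-26
(-1)^4*65=65
(-1)^5*31=-31
chi=13


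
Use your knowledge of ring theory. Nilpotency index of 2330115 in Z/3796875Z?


2330115^k mod 3796875:
k=1: 2330115
k=2: 3381975
k=3: 3192750
k=4: 3088125
k=5: 759375
k=6: 0
First zero at k = 6


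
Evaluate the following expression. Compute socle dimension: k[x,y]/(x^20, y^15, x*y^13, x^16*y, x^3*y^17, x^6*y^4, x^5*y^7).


Socle = ann(m) = span of standard monomials u with x*u, y*u in I (staircase corners).
Redundant generators: x^3*y^17
Minimal generators: x^20, x^16*y, x^6*y^4, x^5*y^7, x*y^13, y^15
Corners: y^14, x^4y^12, x^5y^6, x^15y^3, x^19
Socle dim=5


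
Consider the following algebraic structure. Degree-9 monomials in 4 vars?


C(d+n-1,n-1)=C(12,3)=220


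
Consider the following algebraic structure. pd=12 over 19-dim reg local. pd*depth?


pd+depth=19
depth=19-12=7
pd*depth=12*7=84


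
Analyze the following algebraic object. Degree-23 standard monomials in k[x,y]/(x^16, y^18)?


k[x,y], I = (x^16, y^18), d = 23
Need i < 16 and d-i < 18.
Range: 6 <= i <= 15.
H(23) = 10


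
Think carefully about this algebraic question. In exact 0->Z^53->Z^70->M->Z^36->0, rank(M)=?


Alt sum=0:
(-1)^0*53 + (-1)^1*70 + (-1)^2*? + (-1)^3*36=0
rank(M)=53


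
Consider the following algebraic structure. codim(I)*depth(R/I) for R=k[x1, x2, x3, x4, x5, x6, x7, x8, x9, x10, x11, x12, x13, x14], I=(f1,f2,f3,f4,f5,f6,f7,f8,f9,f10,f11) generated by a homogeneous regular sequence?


codim=11, depth=dim(R/I)=14-11=3
Product=11*3=33


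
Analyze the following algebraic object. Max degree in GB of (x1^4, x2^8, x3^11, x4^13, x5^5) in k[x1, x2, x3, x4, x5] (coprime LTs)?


Pure powers, coprime LTs => already GB.
Degrees: 4, 8, 11, 13, 5
Max=13


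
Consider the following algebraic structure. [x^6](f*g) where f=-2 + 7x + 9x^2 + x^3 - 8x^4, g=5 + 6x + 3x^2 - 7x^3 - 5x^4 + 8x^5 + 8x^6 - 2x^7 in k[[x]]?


[x^6] = sum a_i*b_j, i+j=6
  -2*8=-16
  7*8=56
  9*-5=-45
  1*-7=-7
  -8*3=-24
Sum=-36


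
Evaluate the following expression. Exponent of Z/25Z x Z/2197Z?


Exponent = lcm of the cyclic orders; pairwise coprime => product.
5^2*13^3=25*2197=54925


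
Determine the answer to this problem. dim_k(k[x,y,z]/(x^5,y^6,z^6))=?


Basis: x^iy^jz^k, i<5,j<6,k<6
5*6*6=180


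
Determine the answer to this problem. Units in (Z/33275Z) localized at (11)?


Local ring = Z/1331Z.
phi(1331) = 11^2*(11-1) = 1210


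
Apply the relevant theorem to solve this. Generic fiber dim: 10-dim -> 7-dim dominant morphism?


dim(fiber)=dim(X)-dim(Y)=10-7=3


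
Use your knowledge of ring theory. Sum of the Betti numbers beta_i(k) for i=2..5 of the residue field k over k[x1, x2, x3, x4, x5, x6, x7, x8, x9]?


Koszul resolution: beta_i(k)=C(n,i), n=9
C(9,2)=36, C(9,3)=84, C(9,4)=126, C(9,5)=126
Sum=372


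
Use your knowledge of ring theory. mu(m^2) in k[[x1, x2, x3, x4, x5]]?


C(n+d-1,d)=C(6,2)=15


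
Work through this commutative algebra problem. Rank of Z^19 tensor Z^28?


rank(M(x)N) = rank(M)*rank(N)
19*28 = 532


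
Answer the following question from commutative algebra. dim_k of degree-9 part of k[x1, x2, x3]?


C(d+n-1,n-1)=C(11,2)=55


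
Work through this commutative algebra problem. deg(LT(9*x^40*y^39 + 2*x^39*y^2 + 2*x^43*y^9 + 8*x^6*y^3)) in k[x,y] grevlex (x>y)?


LT: 9*x^40*y^39
deg_x=40, deg_y=39
Total=40+39=79


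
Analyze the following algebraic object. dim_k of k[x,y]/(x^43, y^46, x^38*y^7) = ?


k[x,y]/I, I = (x^43, y^46, x^38*y^7)
Rect: 43x46=1978. Corner: (43-38)x(46-7)=195.
dim = 1978-195 = 1783


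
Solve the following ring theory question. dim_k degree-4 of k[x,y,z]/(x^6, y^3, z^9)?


Need i<6, j<3, k<9 with i+j+k=4.
For each i, j ranges over max(0,4-i-8)..min(2,4-i):
  i=0: j in [0,2] -> 3
  i=1: j in [0,2] -> 3
  i=2: j in [0,2] -> 3
  i=3: j in [0,1] -> 2
  i=4: j in [0,0] -> 1
H(4) = 3+3+3+2+1 = 12


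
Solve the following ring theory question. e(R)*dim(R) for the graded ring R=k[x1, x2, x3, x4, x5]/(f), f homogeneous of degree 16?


e(R)=deg(f)=16, dim(R)=5-1=4
e*dim=16*4=64


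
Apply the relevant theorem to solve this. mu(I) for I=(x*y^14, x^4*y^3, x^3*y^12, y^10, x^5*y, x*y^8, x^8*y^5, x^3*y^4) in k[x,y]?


Remove redundant (divisible by others).
x^3*y^12 redundant.
x*y^14 redundant.
x^8*y^5 redundant.
Min: x^5*y, x^4*y^3, x^3*y^4, x*y^8, y^10
Count=5


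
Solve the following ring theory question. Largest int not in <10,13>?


gcd(10,13)=1 => F=ab-a-b=10*13-10-13=130-23=107


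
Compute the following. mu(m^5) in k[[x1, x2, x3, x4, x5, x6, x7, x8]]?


C(n+d-1,d)=C(12,5)=792


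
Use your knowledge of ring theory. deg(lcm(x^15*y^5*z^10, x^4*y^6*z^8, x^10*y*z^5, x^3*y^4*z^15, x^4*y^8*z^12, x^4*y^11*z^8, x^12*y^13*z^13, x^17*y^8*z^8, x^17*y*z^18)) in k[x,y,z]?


lcm = componentwise max:
x: max(15,4,10,3,4,4,12,17,17)=17
y: max(5,6,1,4,8,11,13,8,1)=13
z: max(10,8,5,15,12,8,13,8,18)=18
Total=17+13+18=48


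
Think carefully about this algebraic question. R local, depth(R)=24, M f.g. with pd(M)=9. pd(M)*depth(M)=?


pd+depth=24
depth=24-9=15
pd*depth=9*15=135


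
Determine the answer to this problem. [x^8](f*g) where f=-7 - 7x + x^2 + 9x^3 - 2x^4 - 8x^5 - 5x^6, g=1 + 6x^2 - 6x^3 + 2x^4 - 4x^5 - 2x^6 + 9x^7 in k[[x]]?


[x^8] = sum a_i*b_j, i+j=8
  -7*9=-63
  1*-2=-2
  9*-4=-36
  -2*2=-4
  -8*-6=48
  -5*6=-30
Sum=-87


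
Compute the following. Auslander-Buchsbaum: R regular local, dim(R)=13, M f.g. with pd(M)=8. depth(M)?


pd+depth=depth(R)=13
depth=13-8=5


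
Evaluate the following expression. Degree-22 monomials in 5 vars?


C(d+n-1,n-1)=C(26,4)=14950


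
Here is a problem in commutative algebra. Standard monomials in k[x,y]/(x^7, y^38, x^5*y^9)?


k[x,y]/I, I = (x^7, y^38, x^5*y^9)
Rect: 7x38=266. Corner: (7-5)x(38-9)=58.
dim = 266-58 = 208


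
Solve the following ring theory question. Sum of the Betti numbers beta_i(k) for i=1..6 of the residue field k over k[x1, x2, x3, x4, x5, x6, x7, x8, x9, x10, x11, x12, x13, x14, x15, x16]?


Koszul resolution: beta_i(k)=C(n,i), n=16
C(16,1)=16, C(16,2)=120, C(16,3)=560, C(16,4)=1820, C(16,5)=4368, C(16,6)=8008
Sum=14892


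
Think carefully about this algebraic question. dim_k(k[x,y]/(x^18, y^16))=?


Basis: x^i*y^j, i<18, j<16
18*16=288


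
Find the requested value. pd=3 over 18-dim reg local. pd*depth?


pd+depth=18
depth=18-3=15
pd*depth=3*15=45


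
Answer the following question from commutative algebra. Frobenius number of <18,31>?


gcd(18,31)=1 => F=ab-a-b=18*31-18-31=558-49=509


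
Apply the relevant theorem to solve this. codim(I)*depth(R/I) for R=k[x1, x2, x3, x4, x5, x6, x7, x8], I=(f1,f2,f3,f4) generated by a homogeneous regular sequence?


codim=4, depth=dim(R/I)=8-4=4
Product=4*4=16


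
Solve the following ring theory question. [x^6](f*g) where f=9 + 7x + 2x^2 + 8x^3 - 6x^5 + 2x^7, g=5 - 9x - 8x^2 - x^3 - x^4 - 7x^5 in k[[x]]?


[x^6] = sum a_i*b_j, i+j=6
  7*-7=-49
  2*-1=-2
  8*-1=-8
  -6*-9=54
Sum=-5


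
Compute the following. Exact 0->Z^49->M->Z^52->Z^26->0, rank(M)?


Alt sum=0:
(-1)^0*49 + (-1)^1*? + (-1)^2*52 + (-1)^3*26=0
rank(M)=75


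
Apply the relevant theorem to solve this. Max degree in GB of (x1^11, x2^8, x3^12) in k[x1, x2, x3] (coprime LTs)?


Pure powers, coprime LTs => already GB.
Degrees: 11, 8, 12
Max=12


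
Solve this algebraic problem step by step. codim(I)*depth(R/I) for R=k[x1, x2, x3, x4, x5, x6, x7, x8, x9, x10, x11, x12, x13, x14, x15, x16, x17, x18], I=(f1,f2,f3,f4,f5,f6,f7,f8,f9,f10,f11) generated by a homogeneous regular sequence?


codim=11, depth=dim(R/I)=18-11=7
Product=11*7=77


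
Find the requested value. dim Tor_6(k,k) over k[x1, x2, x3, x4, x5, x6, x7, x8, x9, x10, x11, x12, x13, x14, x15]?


Koszul: C(n,i)=C(15,6)=5005


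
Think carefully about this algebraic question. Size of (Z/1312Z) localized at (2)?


2-primary part: 1312=2^5*41
Size=2^5=32


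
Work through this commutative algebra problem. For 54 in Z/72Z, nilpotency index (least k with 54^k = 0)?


54^k mod 72:
k=1: 54
k=2: 36
k=3: 0
First zero at k = 3


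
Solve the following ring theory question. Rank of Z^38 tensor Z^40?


rank(M(x)N) = rank(M)*rank(N)
38*40 = 1520


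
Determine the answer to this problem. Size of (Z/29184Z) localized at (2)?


2-primary part: 29184=2^9*57
Size=2^9=512


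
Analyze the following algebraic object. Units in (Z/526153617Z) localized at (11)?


Local ring = Z/19487171Z.
phi(19487171) = 11^6*(11-1) = 17715610


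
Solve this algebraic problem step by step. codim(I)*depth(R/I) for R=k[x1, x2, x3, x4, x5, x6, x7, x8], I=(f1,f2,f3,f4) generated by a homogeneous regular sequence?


codim=4, depth=dim(R/I)=8-4=4
Product=4*4=16


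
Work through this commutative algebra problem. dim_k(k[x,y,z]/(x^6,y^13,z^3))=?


Basis: x^iy^jz^k, i<6,j<13,k<3
6*13*3=234


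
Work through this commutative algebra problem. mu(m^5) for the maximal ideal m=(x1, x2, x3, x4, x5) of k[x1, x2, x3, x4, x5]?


Graded Nakayama: mu(m^d) = dim_k (m^d/m^(d+1)) = #degree-5 monomials in 5 vars
C(n+d-1,d)=C(9,5)=126


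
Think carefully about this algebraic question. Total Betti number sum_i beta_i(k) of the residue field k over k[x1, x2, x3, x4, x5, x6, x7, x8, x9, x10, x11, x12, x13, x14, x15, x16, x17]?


Koszul resolution: beta_i(k)=C(n,i), n=17
sum_i C(17,i) = 2^17 = 131072


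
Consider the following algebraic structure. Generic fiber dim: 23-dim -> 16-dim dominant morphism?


dim(fiber)=dim(X)-dim(Y)=23-16=7


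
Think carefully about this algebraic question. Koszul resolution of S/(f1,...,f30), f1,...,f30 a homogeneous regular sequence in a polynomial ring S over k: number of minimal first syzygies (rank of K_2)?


Regular sequence => Koszul complex is the minimal free resolution.
Syz_1 minimally generated by Koszul relations f_i*e_j - f_j*e_i (i<j): mu(Syz_1) = beta_2 = C(m,2) = m(m-1)/2
m=30
30*29/2 = 435


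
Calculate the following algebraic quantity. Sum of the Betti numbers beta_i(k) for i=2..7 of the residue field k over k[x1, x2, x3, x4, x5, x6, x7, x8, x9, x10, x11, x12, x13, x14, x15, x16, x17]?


Koszul resolution: beta_i(k)=C(n,i), n=17
C(17,2)=136, C(17,3)=680, C(17,4)=2380, C(17,5)=6188, C(17,6)=12376, C(17,7)=19448
Sum=41208


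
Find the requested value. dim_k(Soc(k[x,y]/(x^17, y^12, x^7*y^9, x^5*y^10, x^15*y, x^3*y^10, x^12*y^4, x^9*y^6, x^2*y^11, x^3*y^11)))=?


Socle = ann(m) = span of standard monomials u with x*u, y*u in I (staircase corners).
Redundant generators: x^5*y^10, x^3*y^11
Minimal generators: x^17, x^15*y, x^12*y^4, x^9*y^6, x^7*y^9, x^3*y^10, x^2*y^11, y^12
Corners: xy^11, x^2y^10, x^6y^9, x^8y^8, x^11y^5, x^14y^3, x^16
Socle dim=7


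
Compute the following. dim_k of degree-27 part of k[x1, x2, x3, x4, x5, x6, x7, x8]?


C(d+n-1,n-1)=C(34,7)=5379616


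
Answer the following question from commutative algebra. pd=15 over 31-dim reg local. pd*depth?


pd+depth=31
depth=31-15=16
pd*depth=15*16=240


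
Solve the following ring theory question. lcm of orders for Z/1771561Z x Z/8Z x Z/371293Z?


Exponent = lcm of the cyclic orders; pairwise coprime => product.
11^6*2^3*13^5=1771561*8*371293=5262145586984


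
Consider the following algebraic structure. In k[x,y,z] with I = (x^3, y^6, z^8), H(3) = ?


Need i<3, j<6, k<8 with i+j+k=3.
For each i, j ranges over max(0,3-i-7)..min(5,3-i):
  i=0: j in [0,3] -> 4
  i=1: j in [0,2] -> 3
  i=2: j in [0,1] -> 2
H(3) = 4+3+2 = 9


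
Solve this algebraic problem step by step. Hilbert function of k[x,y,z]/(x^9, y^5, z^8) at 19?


Need i<9, j<5, k<8 with i+j+k=19.
For each i, j ranges over max(0,19-i-7)..min(4,19-i):
  i=0: j in [12,4] -> 0
  i=1: j in [11,4] -> 0
  i=2: j in [10,4] -> 0
  i=3: j in [9,4] -> 0
  i=4: j in [8,4] -> 0
  i=5: j in [7,4] -> 0
  i=6: j in [6,4] -> 0
  i=7: j in [5,4] -> 0
  i=8: j in [4,4] -> 1
H(19) = 0+0+0+0+0+0+0+0+1 = 1


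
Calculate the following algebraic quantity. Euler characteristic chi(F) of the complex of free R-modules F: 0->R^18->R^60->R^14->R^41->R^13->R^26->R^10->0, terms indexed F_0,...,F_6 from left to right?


chi = sum (-1)^i * rank:
(-1)^0*18=18
(-1)^1*60=-60
(-1)^2*14=14
(-1)^3*41=-41
(-1)^4*13=13
(-1)^5*26=-26
(-1)^6*10=10
chi=-72


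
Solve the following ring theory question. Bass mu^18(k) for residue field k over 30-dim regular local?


C(n,i)=C(30,18)=86493225


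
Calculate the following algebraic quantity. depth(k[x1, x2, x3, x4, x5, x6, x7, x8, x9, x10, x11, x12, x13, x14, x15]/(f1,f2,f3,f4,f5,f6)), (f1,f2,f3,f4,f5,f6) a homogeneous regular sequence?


depth(R)=15
depth(R/I)=15-6=9


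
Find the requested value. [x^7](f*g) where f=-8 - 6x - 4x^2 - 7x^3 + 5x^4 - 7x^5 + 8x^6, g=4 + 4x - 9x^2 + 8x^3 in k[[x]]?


[x^7] = sum a_i*b_j, i+j=7
  5*8=40
  -7*-9=63
  8*4=32
Sum=135


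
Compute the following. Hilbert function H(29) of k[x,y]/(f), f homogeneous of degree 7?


H(t)=d for t>=d-1.
d=7, t=29
H(29)=7


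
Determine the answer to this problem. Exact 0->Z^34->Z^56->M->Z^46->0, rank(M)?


Alt sum=0:
(-1)^0*34 + (-1)^1*56 + (-1)^2*? + (-1)^3*46=0
rank(M)=68


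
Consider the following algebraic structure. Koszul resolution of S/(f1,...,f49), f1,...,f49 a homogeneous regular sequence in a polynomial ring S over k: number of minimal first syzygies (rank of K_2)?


Regular sequence => Koszul complex is the minimal free resolution.
Syz_1 minimally generated by Koszul relations f_i*e_j - f_j*e_i (i<j): mu(Syz_1) = beta_2 = C(m,2) = m(m-1)/2
m=49
49*48/2 = 1176


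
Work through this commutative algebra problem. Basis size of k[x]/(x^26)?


Basis: 1,x,...,x^25
dim=26


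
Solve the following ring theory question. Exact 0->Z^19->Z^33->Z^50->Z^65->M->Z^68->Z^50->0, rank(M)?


Alt sum=0:
(-1)^0*19 + (-1)^1*33 + (-1)^2*50 + (-1)^3*65 + (-1)^4*? + (-1)^5*68 + (-1)^6*50=0
rank(M)=47


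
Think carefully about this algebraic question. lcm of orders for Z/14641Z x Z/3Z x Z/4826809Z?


Exponent = lcm of the cyclic orders; pairwise coprime => product.
11^4*3^1*13^6=14641*3*4826809=212007931707


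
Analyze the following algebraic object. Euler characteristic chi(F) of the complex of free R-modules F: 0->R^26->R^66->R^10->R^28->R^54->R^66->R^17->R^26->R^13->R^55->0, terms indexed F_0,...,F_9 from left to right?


chi = sum (-1)^i * rank:
(-1)^0*26=26
(-1)^1*66=-66
(-1)^2*10=10
(-1)^3*28=-28
(-1)^4*54=54
(-1)^5*66=-66
(-1)^6*17=17
(-1)^7*26=-26
(-1)^8*13=13
(-1)^9*55=-55
chi=-121


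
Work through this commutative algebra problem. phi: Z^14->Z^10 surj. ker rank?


rank(ker) = 14-10 = 4


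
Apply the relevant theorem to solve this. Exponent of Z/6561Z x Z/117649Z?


Exponent = lcm of the cyclic orders; pairwise coprime => product.
3^8*7^6=6561*117649=771895089


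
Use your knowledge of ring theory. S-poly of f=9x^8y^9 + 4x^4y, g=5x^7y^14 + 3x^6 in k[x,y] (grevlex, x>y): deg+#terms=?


LT(f)=9x^8y^9, LT(g)=5x^7y^14
lcm(LM)=x^8y^14
S(f,g) (scaled by 45 to clear denominators) = 5y^5*f - 9x*g = 20x^4y^6 - 27x^7
2 terms, deg 10.
10+2=12


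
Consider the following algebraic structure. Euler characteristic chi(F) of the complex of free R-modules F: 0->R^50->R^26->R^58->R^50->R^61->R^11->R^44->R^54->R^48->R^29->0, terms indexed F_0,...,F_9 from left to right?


chi = sum (-1)^i * rank:
(-1)^0*50=50
(-1)^1*26=-26
(-1)^2*58=58
(-1)^3*50=-50
(-1)^4*61=61
(-1)^5*11=-11
(-1)^6*44=44
(-1)^7*54=-54
(-1)^8*48=48
(-1)^9*29=-29
chi=91


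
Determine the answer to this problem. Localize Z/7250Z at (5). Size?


5-primary part: 7250=5^3*58
Size=5^3=125


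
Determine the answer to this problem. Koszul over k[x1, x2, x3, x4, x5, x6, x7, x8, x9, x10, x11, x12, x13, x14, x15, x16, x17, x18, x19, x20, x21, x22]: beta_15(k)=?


C(n,i)=C(22,15)=170544


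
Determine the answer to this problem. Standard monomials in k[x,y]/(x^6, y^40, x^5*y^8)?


k[x,y]/I, I = (x^6, y^40, x^5*y^8)
Rect: 6x40=240. Corner: (6-5)x(40-8)=32.
dim = 240-32 = 208


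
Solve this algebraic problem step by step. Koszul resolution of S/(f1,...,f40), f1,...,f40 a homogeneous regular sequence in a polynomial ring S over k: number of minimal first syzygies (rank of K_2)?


Regular sequence => Koszul complex is the minimal free resolution.
Syz_1 minimally generated by Koszul relations f_i*e_j - f_j*e_i (i<j): mu(Syz_1) = beta_2 = C(m,2) = m(m-1)/2
m=40
40*39/2 = 780


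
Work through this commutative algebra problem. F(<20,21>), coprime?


gcd(20,21)=1 => F=ab-a-b=20*21-20-21=420-41=379


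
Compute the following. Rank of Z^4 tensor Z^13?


rank(M(x)N) = rank(M)*rank(N)
4*13 = 52


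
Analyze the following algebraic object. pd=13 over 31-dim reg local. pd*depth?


pd+depth=31
depth=31-13=18
pd*depth=13*18=234


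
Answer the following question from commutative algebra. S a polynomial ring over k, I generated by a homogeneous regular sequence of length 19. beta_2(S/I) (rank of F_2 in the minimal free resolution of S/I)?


Regular sequence => Koszul complex is the minimal free resolution.
Syz_1 minimally generated by Koszul relations f_i*e_j - f_j*e_i (i<j): mu(Syz_1) = beta_2 = C(m,2) = m(m-1)/2
m=19
19*18/2 = 171


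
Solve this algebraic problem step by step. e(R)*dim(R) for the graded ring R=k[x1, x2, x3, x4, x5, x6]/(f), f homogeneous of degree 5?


e(R)=deg(f)=5, dim(R)=6-1=5
e*dim=5*5=25


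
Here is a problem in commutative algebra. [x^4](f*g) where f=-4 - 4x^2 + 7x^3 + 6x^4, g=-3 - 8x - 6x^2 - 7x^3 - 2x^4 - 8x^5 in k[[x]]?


[x^4] = sum a_i*b_j, i+j=4
  -4*-2=8
  -4*-6=24
  7*-8=-56
  6*-3=-18
Sum=-42


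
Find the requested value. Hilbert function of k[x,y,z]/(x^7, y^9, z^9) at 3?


Need i<7, j<9, k<9 with i+j+k=3.
For each i, j ranges over max(0,3-i-8)..min(8,3-i):
  i=0: j in [0,3] -> 4
  i=1: j in [0,2] -> 3
  i=2: j in [0,1] -> 2
  i=3: j in [0,0] -> 1
H(3) = 4+3+2+1 = 10


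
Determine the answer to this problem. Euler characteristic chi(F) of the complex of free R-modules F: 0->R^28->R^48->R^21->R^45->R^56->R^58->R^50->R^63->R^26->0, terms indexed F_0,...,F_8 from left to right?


chi = sum (-1)^i * rank:
(-1)^0*28=28
(-1)^1*48=-48
(-1)^2*21=21
(-1)^3*45=-45
(-1)^4*56=56
(-1)^5*58=-58
(-1)^6*50=50
(-1)^7*63=-63
(-1)^8*26=26
chi=-33


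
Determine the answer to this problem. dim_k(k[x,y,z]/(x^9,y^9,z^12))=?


Basis: x^iy^jz^k, i<9,j<9,k<12
9*9*12=972


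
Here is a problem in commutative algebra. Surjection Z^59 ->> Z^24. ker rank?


rank(ker) = 59-24 = 35


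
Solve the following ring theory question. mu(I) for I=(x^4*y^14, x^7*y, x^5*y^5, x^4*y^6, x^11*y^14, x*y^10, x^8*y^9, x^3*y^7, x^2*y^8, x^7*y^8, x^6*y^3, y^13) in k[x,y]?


Remove redundant (divisible by others).
x^8*y^9 redundant.
x^11*y^14 redundant.
x^7*y^8 redundant.
x^4*y^14 redundant.
Min: x^7*y, x^6*y^3, x^5*y^5, x^4*y^6, x^3*y^7, x^2*y^8, x*y^10, y^13
Count=8


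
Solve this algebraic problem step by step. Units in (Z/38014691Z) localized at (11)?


Local ring = Z/1331Z.
phi(1331) = 11^2*(11-1) = 1210


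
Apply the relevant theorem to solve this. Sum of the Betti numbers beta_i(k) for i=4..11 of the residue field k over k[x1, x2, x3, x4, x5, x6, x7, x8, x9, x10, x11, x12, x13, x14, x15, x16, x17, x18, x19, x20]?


Koszul resolution: beta_i(k)=C(n,i), n=20
C(20,4)=4845, C(20,5)=15504, C(20,6)=38760, C(20,7)=77520, C(20,8)=125970, C(20,9)=167960, C(20,10)=184756, C(20,11)=167960
Sum=783275


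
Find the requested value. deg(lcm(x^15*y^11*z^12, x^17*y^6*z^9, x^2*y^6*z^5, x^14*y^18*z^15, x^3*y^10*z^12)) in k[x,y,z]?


lcm = componentwise max:
x: max(15,17,2,14,3)=17
y: max(11,6,6,18,10)=18
z: max(12,9,5,15,12)=15
Total=17+18+15=50


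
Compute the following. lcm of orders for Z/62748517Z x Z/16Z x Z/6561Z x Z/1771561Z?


Exponent = lcm of the cyclic orders; pairwise coprime => product.
13^7*2^4*3^8*11^6=62748517*16*6561*1771561=11669428772316284112


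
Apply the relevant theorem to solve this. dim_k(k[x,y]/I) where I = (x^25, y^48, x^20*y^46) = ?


k[x,y]/I, I = (x^25, y^48, x^20*y^46)
Rect: 25x48=1200. Corner: (25-20)x(48-46)=10.
dim = 1200-10 = 1190


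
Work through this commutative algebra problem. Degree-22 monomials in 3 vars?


C(d+n-1,n-1)=C(24,2)=276


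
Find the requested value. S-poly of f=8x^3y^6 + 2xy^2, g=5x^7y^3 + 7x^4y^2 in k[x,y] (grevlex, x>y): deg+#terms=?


LT(f)=8x^3y^6, LT(g)=5x^7y^3
lcm(LM)=x^7y^6
S(f,g) (scaled by 40 to clear denominators) = 5x^4*f - 8y^3*g = -56x^4y^5 + 10x^5y^2
2 terms, deg 9.
9+2=11


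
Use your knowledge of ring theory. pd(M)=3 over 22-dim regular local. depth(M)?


pd+depth=depth(R)=22
depth=22-3=19


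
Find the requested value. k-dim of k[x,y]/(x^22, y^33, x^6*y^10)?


k[x,y]/I, I = (x^22, y^33, x^6*y^10)
Rect: 22x33=726. Corner: (22-6)x(33-10)=368.
dim = 726-368 = 358


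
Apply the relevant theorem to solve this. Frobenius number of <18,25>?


gcd(18,25)=1 => F=ab-a-b=18*25-18-25=450-43=407


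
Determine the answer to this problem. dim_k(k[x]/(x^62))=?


Basis: 1,x,...,x^61
dim=62


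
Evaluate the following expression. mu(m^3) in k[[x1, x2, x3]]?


C(n+d-1,d)=C(5,3)=10


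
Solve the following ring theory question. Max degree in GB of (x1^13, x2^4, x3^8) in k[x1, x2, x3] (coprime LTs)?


Pure powers, coprime LTs => already GB.
Degrees: 13, 4, 8
Max=13


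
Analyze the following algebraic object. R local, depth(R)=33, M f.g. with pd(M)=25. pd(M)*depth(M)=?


pd+depth=33
depth=33-25=8
pd*depth=25*8=200


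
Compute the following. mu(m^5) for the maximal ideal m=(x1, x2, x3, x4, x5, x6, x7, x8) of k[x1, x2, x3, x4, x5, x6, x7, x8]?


Graded Nakayama: mu(m^d) = dim_k (m^d/m^(d+1)) = #degree-5 monomials in 8 vars
C(n+d-1,d)=C(12,5)=792


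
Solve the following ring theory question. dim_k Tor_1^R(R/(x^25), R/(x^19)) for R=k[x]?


Tor_1(R/I,R/J)=(I cap J)/IJ=(x^25)/(x^44)
dim=44-25=min(25,19)=19


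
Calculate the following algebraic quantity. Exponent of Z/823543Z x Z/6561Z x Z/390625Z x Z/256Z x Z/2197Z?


Exponent = lcm of the cyclic orders; pairwise coprime => product.
7^7*3^8*5^8*2^8*13^3=823543*6561*390625*256*2197=1187097457373100000000


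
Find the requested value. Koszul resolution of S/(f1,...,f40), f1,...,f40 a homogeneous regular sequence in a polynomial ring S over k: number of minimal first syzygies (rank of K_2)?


Regular sequence => Koszul complex is the minimal free resolution.
Syz_1 minimally generated by Koszul relations f_i*e_j - f_j*e_i (i<j): mu(Syz_1) = beta_2 = C(m,2) = m(m-1)/2
m=40
40*39/2 = 780


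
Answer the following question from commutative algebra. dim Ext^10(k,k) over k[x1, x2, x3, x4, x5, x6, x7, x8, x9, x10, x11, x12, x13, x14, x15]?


C(n,i)=C(15,10)=3003


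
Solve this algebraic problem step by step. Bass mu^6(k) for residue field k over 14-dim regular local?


C(n,i)=C(14,6)=3003


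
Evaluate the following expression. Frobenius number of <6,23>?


gcd(6,23)=1 => F=ab-a-b=6*23-6-23=138-29=109


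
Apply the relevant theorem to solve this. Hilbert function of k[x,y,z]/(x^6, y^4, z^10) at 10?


Need i<6, j<4, k<10 with i+j+k=10.
For each i, j ranges over max(0,10-i-9)..min(3,10-i):
  i=0: j in [1,3] -> 3
  i=1: j in [0,3] -> 4
  i=2: j in [0,3] -> 4
  i=3: j in [0,3] -> 4
  i=4: j in [0,3] -> 4
  i=5: j in [0,3] -> 4
H(10) = 3+4+4+4+4+4 = 23


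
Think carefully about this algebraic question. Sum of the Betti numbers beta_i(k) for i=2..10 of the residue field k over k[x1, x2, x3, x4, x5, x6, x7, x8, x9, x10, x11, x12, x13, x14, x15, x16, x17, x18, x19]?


Koszul resolution: beta_i(k)=C(n,i), n=19
C(19,2)=171, C(19,3)=969, C(19,4)=3876, C(19,5)=11628, C(19,6)=27132, C(19,7)=50388, C(19,8)=75582, C(19,9)=92378, C(19,10)=92378
Sum=354502


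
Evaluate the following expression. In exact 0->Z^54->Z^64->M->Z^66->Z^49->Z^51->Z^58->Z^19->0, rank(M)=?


Alt sum=0:
(-1)^0*54 + (-1)^1*64 + (-1)^2*? + (-1)^3*66 + (-1)^4*49 + (-1)^5*51 + (-1)^6*58 + (-1)^7*19=0
rank(M)=39


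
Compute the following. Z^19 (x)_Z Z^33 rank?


rank(M(x)N) = rank(M)*rank(N)
19*33 = 627


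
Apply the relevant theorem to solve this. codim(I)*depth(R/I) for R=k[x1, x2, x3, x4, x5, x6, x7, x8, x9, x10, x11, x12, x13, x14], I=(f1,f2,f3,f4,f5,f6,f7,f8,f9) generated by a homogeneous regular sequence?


codim=9, depth=dim(R/I)=14-9=5
Product=9*5=45
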